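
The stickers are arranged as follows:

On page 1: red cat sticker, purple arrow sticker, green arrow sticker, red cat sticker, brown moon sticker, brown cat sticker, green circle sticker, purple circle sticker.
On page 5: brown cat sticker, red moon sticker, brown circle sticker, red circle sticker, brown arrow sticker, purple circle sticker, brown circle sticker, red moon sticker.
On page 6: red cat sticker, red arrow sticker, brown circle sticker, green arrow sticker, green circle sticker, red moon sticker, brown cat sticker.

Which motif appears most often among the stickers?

circle

Counts by motif: circle 8, cat 6, arrow 5, moon 4.
The maximum is 8, held uniquely by circle.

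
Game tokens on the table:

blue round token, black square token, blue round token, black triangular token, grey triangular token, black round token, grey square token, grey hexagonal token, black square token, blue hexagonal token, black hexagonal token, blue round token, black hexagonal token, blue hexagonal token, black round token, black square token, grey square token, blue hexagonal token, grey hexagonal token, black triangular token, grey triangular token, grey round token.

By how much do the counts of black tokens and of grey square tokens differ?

7

black tokens: 9. grey square tokens: 2.
|9 − 2| = 9 − 2 = 7.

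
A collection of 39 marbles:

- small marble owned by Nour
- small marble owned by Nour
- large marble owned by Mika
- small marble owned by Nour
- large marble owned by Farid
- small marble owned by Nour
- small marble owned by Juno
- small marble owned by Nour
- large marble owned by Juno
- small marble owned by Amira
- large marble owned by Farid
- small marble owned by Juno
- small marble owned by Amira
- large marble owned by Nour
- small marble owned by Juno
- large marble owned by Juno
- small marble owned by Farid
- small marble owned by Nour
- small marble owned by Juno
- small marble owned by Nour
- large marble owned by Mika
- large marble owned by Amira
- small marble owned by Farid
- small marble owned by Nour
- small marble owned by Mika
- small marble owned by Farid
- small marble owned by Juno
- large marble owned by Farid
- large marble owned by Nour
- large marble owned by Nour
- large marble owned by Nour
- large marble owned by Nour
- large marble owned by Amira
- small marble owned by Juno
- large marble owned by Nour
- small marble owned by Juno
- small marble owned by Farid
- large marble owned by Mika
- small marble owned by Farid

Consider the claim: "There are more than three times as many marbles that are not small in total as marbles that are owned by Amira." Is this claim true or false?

|marbles that are not small| = 16.
|marbles owned by Amira| = 4.
The claim requires 16 > 3 × 4 = 12, which holds.

True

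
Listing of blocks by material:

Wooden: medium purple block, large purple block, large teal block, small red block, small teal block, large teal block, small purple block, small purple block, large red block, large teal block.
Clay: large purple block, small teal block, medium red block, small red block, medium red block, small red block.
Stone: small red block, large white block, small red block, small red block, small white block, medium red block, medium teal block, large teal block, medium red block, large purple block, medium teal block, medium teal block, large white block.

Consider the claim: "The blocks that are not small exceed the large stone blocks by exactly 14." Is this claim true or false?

True

There are 18 blocks that are not small.
There are 4 large stone blocks.
The claim requires 18 − 4 (= 14) to equal 14, which holds.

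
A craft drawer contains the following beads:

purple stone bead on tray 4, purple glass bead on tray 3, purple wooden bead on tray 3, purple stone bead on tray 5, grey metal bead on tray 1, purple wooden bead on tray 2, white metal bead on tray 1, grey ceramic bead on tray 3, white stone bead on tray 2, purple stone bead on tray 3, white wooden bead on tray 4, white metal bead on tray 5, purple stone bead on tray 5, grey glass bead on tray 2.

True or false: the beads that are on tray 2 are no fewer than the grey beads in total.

True

There are 3 beads on tray 2.
There are 3 grey beads.
The claim requires 3 ≥ 3, which holds.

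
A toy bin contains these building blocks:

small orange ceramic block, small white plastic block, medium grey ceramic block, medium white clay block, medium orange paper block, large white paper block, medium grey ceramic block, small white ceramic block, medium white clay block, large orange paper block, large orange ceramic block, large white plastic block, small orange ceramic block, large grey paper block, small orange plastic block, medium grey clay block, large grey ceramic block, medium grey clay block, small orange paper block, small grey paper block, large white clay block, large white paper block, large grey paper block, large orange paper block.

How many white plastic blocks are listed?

2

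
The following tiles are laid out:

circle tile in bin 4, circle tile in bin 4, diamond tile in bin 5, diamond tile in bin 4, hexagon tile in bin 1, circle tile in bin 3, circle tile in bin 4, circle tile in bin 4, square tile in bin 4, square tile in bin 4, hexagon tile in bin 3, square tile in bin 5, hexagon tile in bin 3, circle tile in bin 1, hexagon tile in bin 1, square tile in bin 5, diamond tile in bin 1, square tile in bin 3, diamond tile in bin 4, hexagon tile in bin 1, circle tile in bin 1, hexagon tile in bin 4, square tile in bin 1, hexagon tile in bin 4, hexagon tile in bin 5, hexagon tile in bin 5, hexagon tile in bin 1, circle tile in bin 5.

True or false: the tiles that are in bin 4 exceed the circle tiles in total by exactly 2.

There are 10 tiles in bin 4.
There are 8 circle tiles.
The claim requires 10 − 8 (= 2) to equal 2, which holds.

True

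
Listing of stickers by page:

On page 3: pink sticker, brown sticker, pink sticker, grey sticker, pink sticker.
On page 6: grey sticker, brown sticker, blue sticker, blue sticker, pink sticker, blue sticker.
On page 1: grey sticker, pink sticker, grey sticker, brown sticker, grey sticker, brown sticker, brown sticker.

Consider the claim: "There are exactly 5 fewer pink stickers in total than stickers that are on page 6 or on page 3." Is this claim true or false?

False

|pink stickers| = 5.
|stickers on page 6 or on page 3| = 11.
The claim requires 11 − 5 (= 6) to equal 5, which does not hold.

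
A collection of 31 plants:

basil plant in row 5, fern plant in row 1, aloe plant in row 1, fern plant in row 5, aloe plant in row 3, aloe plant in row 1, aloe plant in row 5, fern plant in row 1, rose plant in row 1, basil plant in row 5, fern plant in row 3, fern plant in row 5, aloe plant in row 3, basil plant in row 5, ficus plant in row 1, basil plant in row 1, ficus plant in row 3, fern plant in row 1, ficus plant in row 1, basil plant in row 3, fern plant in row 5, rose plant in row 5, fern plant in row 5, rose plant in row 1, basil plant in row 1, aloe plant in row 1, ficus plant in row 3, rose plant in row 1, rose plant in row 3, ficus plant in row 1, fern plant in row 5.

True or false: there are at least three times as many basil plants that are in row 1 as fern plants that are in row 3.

|basil plants in row 1| = 2.
|fern plants in row 3| = 1.
The claim requires 2 ≥ 3 × 1 = 3, which does not hold.

False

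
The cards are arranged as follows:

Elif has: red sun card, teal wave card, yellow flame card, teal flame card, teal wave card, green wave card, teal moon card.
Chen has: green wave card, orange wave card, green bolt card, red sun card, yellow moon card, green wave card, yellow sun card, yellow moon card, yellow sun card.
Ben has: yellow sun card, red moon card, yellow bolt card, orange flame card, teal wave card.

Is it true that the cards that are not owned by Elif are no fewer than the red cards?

Count of cards that are not owned by Elif: 14.
There are 3 red cards.
The claim requires 14 ≥ 3, which holds.

True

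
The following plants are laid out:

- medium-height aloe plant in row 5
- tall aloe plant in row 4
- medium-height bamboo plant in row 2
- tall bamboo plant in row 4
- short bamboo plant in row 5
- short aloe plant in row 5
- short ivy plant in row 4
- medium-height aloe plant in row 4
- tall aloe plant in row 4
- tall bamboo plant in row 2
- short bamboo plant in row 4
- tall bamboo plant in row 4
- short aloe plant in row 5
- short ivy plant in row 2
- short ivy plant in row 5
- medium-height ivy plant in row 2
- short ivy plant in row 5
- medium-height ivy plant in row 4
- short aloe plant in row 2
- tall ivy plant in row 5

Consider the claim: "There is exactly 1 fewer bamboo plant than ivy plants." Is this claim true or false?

True

bamboo plants: 6.
ivy plants: 7.
The claim requires 7 − 6 (= 1) to equal 1, which holds.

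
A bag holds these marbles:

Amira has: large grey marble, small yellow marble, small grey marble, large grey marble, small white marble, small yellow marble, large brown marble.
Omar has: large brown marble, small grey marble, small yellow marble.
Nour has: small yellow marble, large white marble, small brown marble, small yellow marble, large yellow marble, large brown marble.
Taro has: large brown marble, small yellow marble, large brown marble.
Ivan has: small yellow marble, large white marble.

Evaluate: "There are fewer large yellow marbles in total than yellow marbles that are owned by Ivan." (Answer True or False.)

False

There is 1 large yellow marble.
Count of yellow marbles owned by Ivan: 1.
The claim requires 1 < 1, which does not hold.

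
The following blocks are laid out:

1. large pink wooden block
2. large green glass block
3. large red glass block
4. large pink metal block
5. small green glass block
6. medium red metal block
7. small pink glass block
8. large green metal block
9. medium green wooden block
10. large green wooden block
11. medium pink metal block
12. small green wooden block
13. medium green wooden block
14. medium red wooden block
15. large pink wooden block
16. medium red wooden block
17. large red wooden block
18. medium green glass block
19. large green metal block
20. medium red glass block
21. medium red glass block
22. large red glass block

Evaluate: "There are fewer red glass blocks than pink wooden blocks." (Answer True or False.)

There are 4 red glass blocks.
There are 2 pink wooden blocks.
The claim requires 4 < 2, which does not hold.

False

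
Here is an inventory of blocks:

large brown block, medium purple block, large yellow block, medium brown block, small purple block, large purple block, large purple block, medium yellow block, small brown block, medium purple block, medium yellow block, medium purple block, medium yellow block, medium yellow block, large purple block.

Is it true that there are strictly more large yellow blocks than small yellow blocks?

There is 1 large yellow block.
There are 0 small yellow blocks.
The claim requires 1 > 0, which holds.

True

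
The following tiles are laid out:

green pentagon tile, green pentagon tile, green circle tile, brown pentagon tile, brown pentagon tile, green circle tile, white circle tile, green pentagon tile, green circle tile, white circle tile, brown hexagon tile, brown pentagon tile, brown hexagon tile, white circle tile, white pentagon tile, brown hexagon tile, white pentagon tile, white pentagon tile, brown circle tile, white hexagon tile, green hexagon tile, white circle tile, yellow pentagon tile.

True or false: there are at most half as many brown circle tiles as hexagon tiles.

True

|brown circle tiles| = 1.
|hexagon tiles| = 5.
The claim requires 2 × 1 = 2 ≤ 5, which holds.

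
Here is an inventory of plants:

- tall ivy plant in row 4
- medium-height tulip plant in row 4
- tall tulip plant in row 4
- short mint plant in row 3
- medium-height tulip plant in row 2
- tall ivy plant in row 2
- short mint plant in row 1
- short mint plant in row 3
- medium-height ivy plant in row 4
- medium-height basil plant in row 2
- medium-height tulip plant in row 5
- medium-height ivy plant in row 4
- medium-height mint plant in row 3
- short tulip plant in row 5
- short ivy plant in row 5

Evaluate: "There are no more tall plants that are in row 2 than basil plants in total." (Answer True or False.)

|tall plants in row 2| = 1.
|basil plants| = 1.
The claim requires 1 ≤ 1, which holds.

True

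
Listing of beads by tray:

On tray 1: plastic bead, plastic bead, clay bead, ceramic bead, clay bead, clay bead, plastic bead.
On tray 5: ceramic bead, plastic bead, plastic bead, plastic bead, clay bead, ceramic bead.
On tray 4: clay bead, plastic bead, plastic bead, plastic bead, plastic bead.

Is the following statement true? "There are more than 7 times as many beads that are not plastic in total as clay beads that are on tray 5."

There are 8 beads that are not plastic.
There is 1 clay bead on tray 5.
The claim requires 8 > 7 × 1 = 7, which holds.

True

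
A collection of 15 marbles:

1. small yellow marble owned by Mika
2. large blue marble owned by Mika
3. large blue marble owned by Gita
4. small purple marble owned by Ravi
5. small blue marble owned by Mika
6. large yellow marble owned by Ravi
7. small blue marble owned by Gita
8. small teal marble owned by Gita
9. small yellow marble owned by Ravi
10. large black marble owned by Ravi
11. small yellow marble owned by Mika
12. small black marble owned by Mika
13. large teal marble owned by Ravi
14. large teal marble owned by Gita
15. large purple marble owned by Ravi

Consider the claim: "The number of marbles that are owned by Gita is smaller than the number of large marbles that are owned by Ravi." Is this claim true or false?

False

marbles owned by Gita: 4.
large marbles owned by Ravi: 4.
The claim requires 4 < 4, which does not hold.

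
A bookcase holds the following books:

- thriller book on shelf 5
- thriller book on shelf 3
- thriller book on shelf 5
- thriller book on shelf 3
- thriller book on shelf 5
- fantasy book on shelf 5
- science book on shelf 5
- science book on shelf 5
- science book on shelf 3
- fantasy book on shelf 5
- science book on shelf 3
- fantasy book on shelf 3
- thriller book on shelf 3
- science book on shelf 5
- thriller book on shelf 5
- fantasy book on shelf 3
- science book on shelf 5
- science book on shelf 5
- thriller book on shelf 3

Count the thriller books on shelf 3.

4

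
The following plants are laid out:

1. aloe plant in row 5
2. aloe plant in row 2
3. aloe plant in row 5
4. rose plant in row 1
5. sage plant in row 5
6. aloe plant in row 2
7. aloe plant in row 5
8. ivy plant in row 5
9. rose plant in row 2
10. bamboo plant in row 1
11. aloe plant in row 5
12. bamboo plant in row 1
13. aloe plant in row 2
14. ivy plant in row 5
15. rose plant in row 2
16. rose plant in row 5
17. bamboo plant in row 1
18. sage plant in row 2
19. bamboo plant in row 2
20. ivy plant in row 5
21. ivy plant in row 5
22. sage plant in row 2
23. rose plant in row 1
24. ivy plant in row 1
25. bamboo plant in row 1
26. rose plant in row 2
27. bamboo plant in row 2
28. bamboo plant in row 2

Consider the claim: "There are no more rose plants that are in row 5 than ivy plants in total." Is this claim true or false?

rose plants in row 5: 1.
ivy plants: 5.
The claim requires 1 ≤ 5, which holds.

True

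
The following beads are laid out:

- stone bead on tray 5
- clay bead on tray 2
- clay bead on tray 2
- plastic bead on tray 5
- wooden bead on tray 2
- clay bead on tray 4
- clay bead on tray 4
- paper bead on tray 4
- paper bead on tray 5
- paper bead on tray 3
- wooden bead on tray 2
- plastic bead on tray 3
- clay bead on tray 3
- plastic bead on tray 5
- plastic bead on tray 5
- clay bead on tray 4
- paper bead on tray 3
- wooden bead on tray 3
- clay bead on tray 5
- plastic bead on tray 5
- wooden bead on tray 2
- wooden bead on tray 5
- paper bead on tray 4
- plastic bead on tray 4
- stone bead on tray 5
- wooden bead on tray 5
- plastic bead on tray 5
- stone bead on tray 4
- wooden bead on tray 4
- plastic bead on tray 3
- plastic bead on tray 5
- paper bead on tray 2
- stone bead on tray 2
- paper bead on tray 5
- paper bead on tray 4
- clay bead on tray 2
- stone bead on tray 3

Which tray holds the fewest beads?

Counts by tray: tray 5→13, tray 4→9, tray 2→8, tray 3→7.
The minimum is 7, held uniquely by tray 3.

tray 3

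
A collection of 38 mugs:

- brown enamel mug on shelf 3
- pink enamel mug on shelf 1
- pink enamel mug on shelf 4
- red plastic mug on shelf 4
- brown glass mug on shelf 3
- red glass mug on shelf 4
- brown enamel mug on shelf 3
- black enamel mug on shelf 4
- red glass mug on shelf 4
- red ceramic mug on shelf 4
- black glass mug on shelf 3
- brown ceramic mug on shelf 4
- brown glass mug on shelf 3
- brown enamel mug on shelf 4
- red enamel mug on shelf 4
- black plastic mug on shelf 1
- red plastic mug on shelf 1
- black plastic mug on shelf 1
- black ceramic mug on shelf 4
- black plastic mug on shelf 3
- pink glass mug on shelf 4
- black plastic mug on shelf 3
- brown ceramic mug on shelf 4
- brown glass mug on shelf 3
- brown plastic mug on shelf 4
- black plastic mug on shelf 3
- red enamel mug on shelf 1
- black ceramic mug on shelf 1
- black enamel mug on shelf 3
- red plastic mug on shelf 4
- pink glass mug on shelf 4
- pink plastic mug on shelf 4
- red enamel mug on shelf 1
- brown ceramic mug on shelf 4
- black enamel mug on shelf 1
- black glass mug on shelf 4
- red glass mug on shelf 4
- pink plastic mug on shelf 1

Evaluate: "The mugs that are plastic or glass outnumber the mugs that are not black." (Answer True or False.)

False

|mugs that are plastic or glass| = 21.
|mugs that are not black| = 26.
The claim requires 21 > 26, which does not hold.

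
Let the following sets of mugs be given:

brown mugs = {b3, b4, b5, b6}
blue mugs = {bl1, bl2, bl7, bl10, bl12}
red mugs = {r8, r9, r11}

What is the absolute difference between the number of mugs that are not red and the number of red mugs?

mugs that are not red: 9. red mugs: 3.
|9 − 3| = 9 − 3 = 6.

6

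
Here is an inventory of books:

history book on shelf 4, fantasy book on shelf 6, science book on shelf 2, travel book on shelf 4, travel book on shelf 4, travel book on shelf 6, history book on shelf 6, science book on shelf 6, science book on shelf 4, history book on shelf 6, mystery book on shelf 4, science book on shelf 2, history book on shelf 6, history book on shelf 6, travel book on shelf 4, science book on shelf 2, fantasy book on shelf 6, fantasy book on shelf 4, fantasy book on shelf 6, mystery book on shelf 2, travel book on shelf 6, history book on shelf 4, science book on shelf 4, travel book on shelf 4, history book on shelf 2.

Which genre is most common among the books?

history

Counts by genre: history 7, science 6, travel 6, fantasy 4, mystery 2.
The maximum is 7, held uniquely by history.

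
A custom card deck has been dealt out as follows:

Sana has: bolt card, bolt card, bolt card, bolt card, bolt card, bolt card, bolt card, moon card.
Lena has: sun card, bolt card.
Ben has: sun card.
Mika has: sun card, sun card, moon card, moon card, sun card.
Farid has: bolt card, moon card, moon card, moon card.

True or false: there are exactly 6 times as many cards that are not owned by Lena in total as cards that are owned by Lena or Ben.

True

cards that are not owned by Lena: 18.
cards owned by Lena or Ben: 3.
The claim requires 18 = 6 × 3 = 18, which holds.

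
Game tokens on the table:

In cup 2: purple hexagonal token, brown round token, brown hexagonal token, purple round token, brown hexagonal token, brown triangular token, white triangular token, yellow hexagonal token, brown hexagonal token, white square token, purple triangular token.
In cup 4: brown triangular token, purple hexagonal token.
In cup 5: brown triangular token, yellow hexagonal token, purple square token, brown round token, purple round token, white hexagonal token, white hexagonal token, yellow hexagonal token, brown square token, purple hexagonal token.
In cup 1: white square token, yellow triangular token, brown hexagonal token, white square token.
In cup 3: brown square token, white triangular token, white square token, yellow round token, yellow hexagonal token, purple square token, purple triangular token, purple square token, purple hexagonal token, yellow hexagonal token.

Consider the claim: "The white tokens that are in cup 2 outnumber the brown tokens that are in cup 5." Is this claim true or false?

There are 2 white tokens in cup 2.
There are 3 brown tokens in cup 5.
The claim requires 2 > 3, which does not hold.

False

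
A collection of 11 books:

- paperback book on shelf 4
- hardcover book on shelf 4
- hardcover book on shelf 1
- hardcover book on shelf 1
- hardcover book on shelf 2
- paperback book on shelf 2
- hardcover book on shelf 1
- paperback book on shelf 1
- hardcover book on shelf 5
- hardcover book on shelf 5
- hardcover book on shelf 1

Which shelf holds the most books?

shelf 1

Counts by shelf: shelf 1→5, shelf 2→2, shelf 4→2, shelf 5→2.
The maximum is 5, held uniquely by shelf 1.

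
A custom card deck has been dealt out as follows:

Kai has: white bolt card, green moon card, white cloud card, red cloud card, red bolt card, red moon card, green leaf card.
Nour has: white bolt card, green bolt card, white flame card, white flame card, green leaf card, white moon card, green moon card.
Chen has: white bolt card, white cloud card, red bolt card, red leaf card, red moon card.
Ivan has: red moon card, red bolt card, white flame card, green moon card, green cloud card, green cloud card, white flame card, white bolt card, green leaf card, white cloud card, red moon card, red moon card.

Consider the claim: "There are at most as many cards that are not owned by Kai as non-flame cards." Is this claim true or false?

|cards that are not owned by Kai| = 24.
|non-flame cards| = 27.
The claim requires 24 ≤ 27, which holds.

True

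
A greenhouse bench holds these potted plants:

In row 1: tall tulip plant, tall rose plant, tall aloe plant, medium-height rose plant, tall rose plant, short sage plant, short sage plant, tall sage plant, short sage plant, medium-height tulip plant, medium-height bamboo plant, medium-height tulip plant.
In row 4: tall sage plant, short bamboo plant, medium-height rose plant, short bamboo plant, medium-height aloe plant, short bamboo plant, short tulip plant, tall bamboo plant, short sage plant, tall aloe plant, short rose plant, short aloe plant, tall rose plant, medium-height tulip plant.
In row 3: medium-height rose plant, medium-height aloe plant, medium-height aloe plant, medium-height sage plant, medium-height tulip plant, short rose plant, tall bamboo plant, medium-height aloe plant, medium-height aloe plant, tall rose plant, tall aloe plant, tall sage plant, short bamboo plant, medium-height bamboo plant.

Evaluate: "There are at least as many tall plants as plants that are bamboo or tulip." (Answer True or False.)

False

There are 13 tall plants.
There are 14 plants that are bamboo or tulip.
The claim requires 13 ≥ 14, which does not hold.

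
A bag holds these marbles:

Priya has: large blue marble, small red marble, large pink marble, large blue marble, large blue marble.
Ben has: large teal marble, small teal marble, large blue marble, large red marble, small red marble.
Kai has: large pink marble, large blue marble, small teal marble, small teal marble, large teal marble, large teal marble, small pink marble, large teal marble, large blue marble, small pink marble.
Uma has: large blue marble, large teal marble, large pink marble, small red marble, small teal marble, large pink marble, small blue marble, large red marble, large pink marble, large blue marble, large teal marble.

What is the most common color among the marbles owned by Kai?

Counts by color (restricted to marbles owned by Kai): teal 5, pink 3, blue 2.
The maximum is 5, held uniquely by teal.

teal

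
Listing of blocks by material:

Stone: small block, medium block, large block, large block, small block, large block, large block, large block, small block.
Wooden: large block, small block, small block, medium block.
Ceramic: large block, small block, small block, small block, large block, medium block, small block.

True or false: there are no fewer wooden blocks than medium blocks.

|wooden blocks| = 4.
|medium blocks| = 3.
The claim requires 4 ≥ 3, which holds.

True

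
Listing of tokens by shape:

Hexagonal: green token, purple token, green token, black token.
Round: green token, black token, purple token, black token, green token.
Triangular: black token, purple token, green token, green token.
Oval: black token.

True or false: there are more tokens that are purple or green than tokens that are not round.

tokens that are purple or green: 9.
tokens that are not round: 9.
The claim requires 9 > 9, which does not hold.

False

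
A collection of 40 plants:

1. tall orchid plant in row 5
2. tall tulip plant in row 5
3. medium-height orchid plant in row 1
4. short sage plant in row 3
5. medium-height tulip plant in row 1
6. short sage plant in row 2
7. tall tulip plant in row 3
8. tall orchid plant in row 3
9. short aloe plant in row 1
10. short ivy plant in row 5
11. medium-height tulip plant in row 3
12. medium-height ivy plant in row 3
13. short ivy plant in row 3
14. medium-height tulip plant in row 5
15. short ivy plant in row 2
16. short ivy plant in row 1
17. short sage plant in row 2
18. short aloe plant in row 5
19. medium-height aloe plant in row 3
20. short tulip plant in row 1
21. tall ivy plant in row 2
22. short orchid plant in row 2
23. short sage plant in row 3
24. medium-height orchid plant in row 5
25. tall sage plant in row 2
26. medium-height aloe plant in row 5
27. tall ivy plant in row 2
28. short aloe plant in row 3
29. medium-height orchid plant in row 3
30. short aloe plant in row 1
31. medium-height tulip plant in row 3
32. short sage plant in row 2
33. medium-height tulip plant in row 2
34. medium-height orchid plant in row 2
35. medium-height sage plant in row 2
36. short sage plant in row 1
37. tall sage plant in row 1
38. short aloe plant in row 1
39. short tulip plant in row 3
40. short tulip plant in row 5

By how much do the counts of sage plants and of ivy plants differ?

sage plants: 9. ivy plants: 7.
|9 − 7| = 9 − 7 = 2.

2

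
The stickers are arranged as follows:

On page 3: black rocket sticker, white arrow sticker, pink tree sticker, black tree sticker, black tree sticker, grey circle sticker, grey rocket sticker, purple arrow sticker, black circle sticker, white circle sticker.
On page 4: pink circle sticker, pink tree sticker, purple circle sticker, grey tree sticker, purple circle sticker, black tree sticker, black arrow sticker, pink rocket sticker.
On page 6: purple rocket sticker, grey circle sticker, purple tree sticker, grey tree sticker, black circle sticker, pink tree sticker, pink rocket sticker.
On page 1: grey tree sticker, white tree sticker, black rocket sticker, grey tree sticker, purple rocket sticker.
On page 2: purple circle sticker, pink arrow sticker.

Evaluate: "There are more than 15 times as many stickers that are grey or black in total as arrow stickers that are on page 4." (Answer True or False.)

False

|stickers that are grey or black| = 15.
|arrow stickers on page 4| = 1.
The claim requires 15 > 15 × 1 = 15, which does not hold.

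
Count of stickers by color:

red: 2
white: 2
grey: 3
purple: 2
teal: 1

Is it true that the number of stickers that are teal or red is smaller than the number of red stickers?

stickers that are teal or red: 3.
red stickers: 2.
The claim requires 3 < 2, which does not hold.

False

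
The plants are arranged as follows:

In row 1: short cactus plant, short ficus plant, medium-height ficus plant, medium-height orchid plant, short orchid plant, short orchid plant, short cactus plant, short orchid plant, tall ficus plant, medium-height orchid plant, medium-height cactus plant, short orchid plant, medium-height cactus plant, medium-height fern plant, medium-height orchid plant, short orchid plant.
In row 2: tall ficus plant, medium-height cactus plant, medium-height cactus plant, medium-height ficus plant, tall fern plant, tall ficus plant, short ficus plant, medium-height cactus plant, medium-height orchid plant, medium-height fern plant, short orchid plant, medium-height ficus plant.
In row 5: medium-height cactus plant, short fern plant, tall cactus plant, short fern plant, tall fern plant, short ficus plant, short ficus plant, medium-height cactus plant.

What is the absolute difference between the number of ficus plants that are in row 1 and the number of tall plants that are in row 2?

0

ficus plants in row 1: 3. tall plants in row 2: 3.
|3 − 3| = 3 − 3 = 0.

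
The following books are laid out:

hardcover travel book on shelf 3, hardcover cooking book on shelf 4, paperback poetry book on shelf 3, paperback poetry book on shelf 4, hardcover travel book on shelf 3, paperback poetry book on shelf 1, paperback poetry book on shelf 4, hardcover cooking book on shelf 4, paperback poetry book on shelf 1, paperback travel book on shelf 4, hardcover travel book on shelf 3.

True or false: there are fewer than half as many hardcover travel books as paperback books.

hardcover travel books: 3.
paperback books: 6.
The claim requires 2 × 3 = 6 < 6, which does not hold.

False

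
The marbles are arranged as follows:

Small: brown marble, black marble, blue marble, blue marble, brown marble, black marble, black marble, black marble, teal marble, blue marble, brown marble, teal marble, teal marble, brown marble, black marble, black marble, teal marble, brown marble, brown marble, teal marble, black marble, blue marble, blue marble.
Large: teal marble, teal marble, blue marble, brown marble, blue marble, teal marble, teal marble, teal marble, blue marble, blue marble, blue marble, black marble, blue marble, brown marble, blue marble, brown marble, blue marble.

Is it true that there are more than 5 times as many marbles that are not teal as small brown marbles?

False

There are 30 marbles that are not teal.
There are 6 small brown marbles.
The claim requires 30 > 5 × 6 = 30, which does not hold.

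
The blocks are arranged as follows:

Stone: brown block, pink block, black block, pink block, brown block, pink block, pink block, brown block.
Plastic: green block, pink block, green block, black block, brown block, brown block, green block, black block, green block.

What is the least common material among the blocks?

Counts by material: plastic 9, stone 8.
The minimum is 8, held uniquely by stone.

stone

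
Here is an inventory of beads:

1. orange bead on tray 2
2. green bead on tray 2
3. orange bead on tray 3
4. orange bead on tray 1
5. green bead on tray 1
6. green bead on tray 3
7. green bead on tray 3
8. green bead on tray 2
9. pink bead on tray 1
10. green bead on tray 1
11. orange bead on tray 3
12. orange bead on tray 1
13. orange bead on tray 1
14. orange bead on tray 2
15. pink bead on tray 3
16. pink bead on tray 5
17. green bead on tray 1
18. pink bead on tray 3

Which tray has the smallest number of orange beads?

Counts by tray (restricted to orange beads): tray 1→3, tray 2→2, tray 3→2, tray 5→0.
The minimum is 0, held uniquely by tray 5.

tray 5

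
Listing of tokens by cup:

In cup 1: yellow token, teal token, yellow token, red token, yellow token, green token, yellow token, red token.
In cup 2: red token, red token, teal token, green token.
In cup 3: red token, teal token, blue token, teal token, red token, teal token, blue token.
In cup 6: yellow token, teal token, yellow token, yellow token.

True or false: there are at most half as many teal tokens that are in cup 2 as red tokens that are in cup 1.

True

teal tokens in cup 2: 1.
red tokens in cup 1: 2.
The claim requires 2 × 1 = 2 ≤ 2, which holds.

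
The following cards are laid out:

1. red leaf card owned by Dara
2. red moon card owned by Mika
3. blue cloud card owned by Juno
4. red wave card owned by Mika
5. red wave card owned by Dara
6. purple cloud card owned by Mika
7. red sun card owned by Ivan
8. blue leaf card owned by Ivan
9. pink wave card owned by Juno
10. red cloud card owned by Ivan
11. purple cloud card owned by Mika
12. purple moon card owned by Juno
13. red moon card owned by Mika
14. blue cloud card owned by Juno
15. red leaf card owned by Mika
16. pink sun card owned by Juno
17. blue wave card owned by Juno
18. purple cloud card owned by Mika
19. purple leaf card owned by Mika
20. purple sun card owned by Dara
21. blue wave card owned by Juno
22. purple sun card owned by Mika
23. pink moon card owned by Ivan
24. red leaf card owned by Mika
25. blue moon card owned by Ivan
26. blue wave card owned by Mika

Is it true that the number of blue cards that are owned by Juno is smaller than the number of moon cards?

True

|blue cards owned by Juno| = 4.
|moon cards| = 5.
The claim requires 4 < 5, which holds.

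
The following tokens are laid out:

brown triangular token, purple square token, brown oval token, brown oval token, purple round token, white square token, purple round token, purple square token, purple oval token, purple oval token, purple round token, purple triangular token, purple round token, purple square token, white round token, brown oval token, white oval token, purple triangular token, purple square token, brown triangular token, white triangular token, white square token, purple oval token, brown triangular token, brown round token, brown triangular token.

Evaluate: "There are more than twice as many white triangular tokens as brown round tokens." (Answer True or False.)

white triangular tokens: 1.
brown round tokens: 1.
The claim requires 1 > 2 × 1 = 2, which does not hold.

False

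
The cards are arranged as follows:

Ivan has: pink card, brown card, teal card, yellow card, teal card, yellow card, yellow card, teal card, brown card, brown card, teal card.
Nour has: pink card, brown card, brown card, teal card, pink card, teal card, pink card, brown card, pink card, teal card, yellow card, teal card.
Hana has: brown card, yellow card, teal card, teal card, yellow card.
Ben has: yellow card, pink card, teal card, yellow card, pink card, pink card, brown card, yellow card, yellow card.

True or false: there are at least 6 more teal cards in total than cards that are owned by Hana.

True

teal cards: 11.
cards owned by Hana: 5.
The claim requires 11 − 5 = 6 ≥ 6, which holds.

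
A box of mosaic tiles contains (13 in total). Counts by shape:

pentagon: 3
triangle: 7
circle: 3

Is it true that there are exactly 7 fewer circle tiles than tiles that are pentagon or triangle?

circle tiles: 3.
tiles that are pentagon or triangle: 10.
The claim requires 10 − 3 (= 7) to equal 7, which holds.

True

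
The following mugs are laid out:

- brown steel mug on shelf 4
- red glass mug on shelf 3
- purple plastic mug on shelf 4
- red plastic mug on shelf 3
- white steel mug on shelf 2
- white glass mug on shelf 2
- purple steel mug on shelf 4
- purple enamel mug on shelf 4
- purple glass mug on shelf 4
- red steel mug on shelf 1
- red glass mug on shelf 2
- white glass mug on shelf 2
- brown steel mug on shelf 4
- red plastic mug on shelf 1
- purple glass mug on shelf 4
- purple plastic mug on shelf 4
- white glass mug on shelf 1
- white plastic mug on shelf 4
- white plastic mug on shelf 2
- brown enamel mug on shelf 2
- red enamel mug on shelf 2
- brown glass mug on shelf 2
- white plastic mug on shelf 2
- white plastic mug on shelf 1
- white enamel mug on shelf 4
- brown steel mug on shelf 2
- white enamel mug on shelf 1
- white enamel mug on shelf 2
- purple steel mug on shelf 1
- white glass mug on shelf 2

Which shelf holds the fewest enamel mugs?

shelf 3

Counts by shelf (restricted to enamel mugs): shelf 2→3, shelf 4→2, shelf 1→1, shelf 3→0.
The minimum is 0, held uniquely by shelf 3.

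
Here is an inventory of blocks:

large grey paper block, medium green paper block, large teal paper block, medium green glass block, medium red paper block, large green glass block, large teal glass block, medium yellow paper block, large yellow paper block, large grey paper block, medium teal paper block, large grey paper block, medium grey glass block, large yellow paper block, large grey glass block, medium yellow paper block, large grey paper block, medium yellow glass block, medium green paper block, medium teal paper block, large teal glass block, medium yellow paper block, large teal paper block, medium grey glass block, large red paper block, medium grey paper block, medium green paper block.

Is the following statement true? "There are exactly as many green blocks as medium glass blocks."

False

There are 5 green blocks.
There are 4 medium glass blocks.
The claim requires 5 = 4, which does not hold.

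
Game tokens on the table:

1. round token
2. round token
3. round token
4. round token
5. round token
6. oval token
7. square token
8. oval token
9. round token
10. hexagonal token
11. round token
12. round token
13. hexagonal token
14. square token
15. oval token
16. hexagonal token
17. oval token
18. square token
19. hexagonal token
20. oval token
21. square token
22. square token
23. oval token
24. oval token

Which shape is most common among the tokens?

Counts by shape: round 8, oval 7, square 5, hexagonal 4.
The maximum is 8, held uniquely by round.

round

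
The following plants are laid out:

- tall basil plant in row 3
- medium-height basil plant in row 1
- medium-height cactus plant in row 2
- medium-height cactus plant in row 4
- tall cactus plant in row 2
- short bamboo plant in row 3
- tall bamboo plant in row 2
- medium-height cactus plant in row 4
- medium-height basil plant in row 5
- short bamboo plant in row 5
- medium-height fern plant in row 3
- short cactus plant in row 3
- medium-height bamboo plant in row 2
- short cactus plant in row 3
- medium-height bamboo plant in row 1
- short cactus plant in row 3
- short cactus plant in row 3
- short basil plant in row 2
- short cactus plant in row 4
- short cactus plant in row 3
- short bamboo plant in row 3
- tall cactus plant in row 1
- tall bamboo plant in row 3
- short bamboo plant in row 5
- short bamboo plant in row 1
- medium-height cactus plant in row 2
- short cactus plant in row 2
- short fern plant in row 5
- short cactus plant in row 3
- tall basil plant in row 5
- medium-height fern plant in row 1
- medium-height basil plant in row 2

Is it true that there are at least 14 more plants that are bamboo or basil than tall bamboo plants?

False

There are 15 plants that are bamboo or basil.
There are 2 tall bamboo plants.
The claim requires 15 − 2 = 13 ≥ 14, which does not hold.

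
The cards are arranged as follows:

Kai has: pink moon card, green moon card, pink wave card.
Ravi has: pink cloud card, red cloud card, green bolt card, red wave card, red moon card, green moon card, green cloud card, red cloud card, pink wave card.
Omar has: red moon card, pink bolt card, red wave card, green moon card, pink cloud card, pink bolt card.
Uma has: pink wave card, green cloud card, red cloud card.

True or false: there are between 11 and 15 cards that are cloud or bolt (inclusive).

False

There are 10 cards that are cloud or bolt.
The claim requires 11 ≤ 10 ≤ 15, which does not hold.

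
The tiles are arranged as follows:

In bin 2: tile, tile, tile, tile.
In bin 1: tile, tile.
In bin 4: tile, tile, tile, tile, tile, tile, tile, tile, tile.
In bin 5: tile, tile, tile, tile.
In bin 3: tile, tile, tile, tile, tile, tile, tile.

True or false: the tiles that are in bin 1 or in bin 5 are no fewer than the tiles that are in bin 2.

There are 6 tiles in bin 1 or in bin 5.
There are 4 tiles in bin 2.
The claim requires 6 ≥ 4, which holds.

True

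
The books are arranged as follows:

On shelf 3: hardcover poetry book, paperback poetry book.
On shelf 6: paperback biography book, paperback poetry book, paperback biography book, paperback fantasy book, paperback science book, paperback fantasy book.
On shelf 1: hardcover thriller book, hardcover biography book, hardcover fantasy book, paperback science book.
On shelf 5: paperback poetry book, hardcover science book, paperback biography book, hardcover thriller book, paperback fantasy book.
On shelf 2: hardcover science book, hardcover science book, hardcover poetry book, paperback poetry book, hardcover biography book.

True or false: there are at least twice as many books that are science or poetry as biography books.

books that are science or poetry: 11.
biography books: 5.
The claim requires 11 ≥ 2 × 5 = 10, which holds.

True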